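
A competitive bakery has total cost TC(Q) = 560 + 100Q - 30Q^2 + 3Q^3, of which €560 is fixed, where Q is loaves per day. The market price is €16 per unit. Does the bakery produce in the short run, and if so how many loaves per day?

Shut down

Strip out fixed cost: VC = 100Q - 30Q^2 + 3Q^3. Then AVC = 100 - 30Q + 3Q^2 and MC = 100 - 60Q + 9Q^2.
The AVC parabola has its vertex at Q = 30/6 = 5, where AVC = 100 - 30·5 + 3·5^2 = €25.
P = €16 lies below min AVC = €25; no output level covers variable cost.
Shutting down limits the loss to fixed cost, €560.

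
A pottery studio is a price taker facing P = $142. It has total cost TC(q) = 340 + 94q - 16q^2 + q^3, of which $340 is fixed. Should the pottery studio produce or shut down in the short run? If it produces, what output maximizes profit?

From TC, MC = TC'(q) = 94 - 32q + 3q^2 and AVC = VC/q = 94 - 16q + q^2.
AVC is minimized where dAVC/dq = -16 + 2q = 0, at q = 8; min AVC = 94 - 16·8 + 8^2 = $30.
Since P = $142 ≥ min AVC = $30, price covers variable cost and the firm should produce.
Solving P = MC: -48 - 32q + 3q^2 = 0 ⇒ q = -4/3 or 12. On the upward-sloping branch, q* = 12.
Check: AVC at q = 12 is $46 ≤ P, so revenue covers variable cost.
Profit = P·q − TC = 142·12 − 892 = $812.

Produce at q = 12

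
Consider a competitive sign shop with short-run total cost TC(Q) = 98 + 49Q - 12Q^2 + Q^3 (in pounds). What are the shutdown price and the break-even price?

AVC = 49 - 12Q + Q^2; minimized at Q = 6, giving min AVC = £13. That is the shutdown price.
ATC = 98/Q + 49 - 12Q + Q^2. Setting dATC/dQ = −98/Q^2 − 12 + 2Q = 0 gives Q = 7 (since 2·7^3 − 12·7^2 = 98).
min ATC = 98/7 + 49 − 12·7 + 7^2 = £28. That is the break-even price.
For £13 ≤ P < £28 the firm produces at a loss; below £13 it shuts down.

Shutdown price = £13; break-even price = £28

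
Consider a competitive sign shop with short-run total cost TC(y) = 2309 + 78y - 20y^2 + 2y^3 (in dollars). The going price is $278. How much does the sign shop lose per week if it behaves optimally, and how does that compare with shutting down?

Profit = -$309 at y = 10

AVC = 78 - 20y + 2y^2 has its minimum $28 at y = 5; price $278 clears that bar, so the firm operates.
With MC = 78 - 40y + 6y^2, P = MC on the upward-sloping part at y* = 10.
TR = 278·10 = 2780. TC = 2309 + 780 = 3089. Profit = 2780 − 3089 = -$309.
That loss of $309 beats the $2309 the firm would lose by shutting down; producing recovers $2000 of fixed cost.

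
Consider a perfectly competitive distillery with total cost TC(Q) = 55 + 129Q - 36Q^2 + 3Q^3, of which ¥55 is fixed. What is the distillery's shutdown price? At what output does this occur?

The firm shuts down when price falls below the minimum of average variable cost. AVC = VC/Q = 129 - 36Q + 3Q^2.
dAVC/dQ = -36 + 6Q = 0 gives Q = 6. min AVC = 129 - 36·6 + 3·6^2 = 21.
So the shutdown price is ¥21.

¥21 per unit, at Q = 6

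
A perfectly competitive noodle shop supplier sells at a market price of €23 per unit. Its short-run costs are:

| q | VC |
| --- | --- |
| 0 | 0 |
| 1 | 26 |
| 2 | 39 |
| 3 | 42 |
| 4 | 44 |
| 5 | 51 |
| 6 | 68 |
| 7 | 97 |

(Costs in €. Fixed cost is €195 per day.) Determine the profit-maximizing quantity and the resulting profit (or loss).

Compute π = P·q − TC at each output: q=0: -195; q=1: -198; q=2: -188; q=3: -168; q=4: -147; q=5: -131; q=6: -125; q=7: -131.
Profit is maximized at q = 6. AVC there is 68/6 = €11.33 ≤ P, so producing beats shutting down (which would give -€195).

q = 6; profit = -€125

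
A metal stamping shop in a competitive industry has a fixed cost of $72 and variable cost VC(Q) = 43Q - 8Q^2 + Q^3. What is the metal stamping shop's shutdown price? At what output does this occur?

$27 per unit, at Q = 4

The firm shuts down when price falls below the minimum of average variable cost. AVC = VC/Q = 43 - 8Q + Q^2.
dAVC/dQ = -8 + 2Q = 0 gives Q = 4. min AVC = 43 - 8·4 + 4^2 = 27.
For P < $27 the firm produces nothing.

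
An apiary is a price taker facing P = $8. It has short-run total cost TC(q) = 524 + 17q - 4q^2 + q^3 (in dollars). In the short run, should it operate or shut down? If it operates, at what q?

Shut down

Strip out fixed cost: VC = 17q - 4q^2 + q^3. Then AVC = 17 - 4q + q^2 and MC = 17 - 8q + 3q^2.
The AVC parabola has its vertex at q = 4/2 = 2, where AVC = 17 - 4·2 + 2^2 = $13.
P = $8 lies below min AVC = $13; no output level covers variable cost.
Best response: produce nothing and absorb the $524 fixed cost.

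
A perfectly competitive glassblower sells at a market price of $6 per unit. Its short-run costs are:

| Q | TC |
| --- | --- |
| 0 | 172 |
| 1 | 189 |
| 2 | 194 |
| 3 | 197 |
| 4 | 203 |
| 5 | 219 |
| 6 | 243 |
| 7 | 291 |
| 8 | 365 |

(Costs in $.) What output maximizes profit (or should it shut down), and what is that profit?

Profit at each row (π = 6Q − TC): Q=0: -172; Q=1: -183; Q=2: -182; Q=3: -179; Q=4: -179; Q=5: -189; Q=6: -207; Q=7: -249; Q=8: -317.
Profit is highest at Q = 0. Equivalently, the lowest AVC in the table is 31/4 ≈ $7.75 at Q = 4, and P = $6 falls below it — price never covers variable cost, so the firm shuts down and loses only its fixed cost.

Q = 0 (shut down); profit = -$172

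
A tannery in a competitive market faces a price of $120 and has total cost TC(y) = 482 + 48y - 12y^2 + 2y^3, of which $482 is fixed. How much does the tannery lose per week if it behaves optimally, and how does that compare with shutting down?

AVC = 48 - 12y + 2y^2 has its minimum $30 at y = 3; price $120 clears that bar, so the firm operates.
With MC = 48 - 24y + 6y^2, P = MC on the upward-sloping part at y* = 6.
TR = 120·6 = 720. TC = 482 + 288 = 770. Profit = 720 − 770 = -$50.
By producing, the firm covers all variable cost plus $432 of fixed cost; shutting down would lose the full $482.

Profit = -$50 at y = 6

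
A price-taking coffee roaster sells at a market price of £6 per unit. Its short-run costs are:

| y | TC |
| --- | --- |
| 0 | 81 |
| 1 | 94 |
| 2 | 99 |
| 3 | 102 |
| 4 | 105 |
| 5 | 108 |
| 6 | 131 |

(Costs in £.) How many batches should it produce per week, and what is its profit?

Profit at each row (π = 6y − TC): y=0: -81; y=1: -88; y=2: -87; y=3: -84; y=4: -81; y=5: -78; y=6: -95.
Profit is maximized at y = 5. AVC there is 27/5 = £5.40 ≤ P, so producing beats shutting down (which would give -£81).

y = 5; profit = -£78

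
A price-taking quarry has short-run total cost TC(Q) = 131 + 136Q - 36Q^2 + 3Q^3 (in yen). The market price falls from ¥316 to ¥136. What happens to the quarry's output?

Output falls from 10 to 8

MC = 136 - 72Q + 9Q^2; the shutdown threshold is min AVC = ¥28 (at Q = 6).
At P = ¥316 ≥ min AVC, set P = MC on the rising branch: Q = 10.
At P = ¥136 ≥ min AVC, set P = MC: Q = 8. The firm stays open but cuts output.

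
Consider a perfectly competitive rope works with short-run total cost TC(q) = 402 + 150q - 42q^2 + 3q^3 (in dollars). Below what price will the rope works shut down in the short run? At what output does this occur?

$3 per unit, at q = 7

Short-run supply begins at min AVC. From VC = 150q - 42q^2 + 3q^3, AVC = 150 - 42q + 3q^2.
dAVC/dq = -42 + 6q = 0 gives q = 7. min AVC = 150 - 42·7 + 3·7^2 = 3.
The firm shuts down for any P below $3.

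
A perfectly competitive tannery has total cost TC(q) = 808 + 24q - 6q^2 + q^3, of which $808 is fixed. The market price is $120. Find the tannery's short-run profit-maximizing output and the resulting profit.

Profit = -$168 at q = 8

AVC = 24 - 6q + q^2; min AVC = $15 at q = 3. Since P = $120 ≥ min AVC, the firm produces.
With MC = 24 - 12q + 3q^2, P = MC on the upward-sloping part at q* = 8.
TR = 120·8 = 960. TC = 808 + 320 = 1128. Profit = 960 − 1128 = -$168.
Shutting down would mean losing the fixed cost of $808, so operating at a loss of $168 is better by $640.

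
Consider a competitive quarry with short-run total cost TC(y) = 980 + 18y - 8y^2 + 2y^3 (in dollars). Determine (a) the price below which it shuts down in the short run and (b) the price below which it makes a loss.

Shutdown price = $10; break-even price = $200

Shutdown price = min AVC. AVC = 18 - 8y + 2y^2, with vertex at y = 2 and minimum $10.
ATC = 980/y + 18 - 8y + 2y^2. Setting dATC/dy = −980/y^2 − 8 + 4y = 0 gives y = 7 (since 4·7^3 − 8·7^2 = 980).
min ATC = 980/7 + 18 − 8·7 + 2·7^2 = $200. That is the break-even price.
Between these two prices the firm operates at a loss; above $200 it earns a profit.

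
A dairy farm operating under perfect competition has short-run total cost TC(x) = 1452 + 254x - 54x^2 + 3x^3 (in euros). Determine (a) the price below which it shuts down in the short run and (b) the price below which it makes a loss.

Shutdown price = €11; break-even price = €155

AVC = 254 - 54x + 3x^2; minimized at x = 9, giving min AVC = €11. That is the shutdown price.
ATC = 1452/x + 254 - 54x + 3x^2. Setting dATC/dx = −1452/x^2 − 54 + 6x = 0 gives x = 11 (since 6·11^3 − 54·11^2 = 1452).
min ATC = 1452/11 + 254 − 54·11 + 3·11^2 = €155. That is the break-even price.
Between these two prices the firm operates at a loss; above €155 it earns a profit.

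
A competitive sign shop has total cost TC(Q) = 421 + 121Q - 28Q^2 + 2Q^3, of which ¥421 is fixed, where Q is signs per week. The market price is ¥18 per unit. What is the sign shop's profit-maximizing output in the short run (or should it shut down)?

Shut down

Strip out fixed cost: VC = 121Q - 28Q^2 + 2Q^3. Then AVC = 121 - 28Q + 2Q^2 and MC = 121 - 56Q + 6Q^2.
AVC is minimized where dAVC/dQ = -28 + 4Q = 0, at Q = 7; min AVC = 121 - 28·7 + 2·7^2 = ¥23.
Since P = ¥18 < min AVC = ¥23, price fails to cover variable cost at any output.
Best response: produce nothing and absorb the ¥421 fixed cost.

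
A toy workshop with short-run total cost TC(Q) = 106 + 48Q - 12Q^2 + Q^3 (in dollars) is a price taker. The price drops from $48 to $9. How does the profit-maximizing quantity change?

Output falls from 8 to 0 (the firm shuts down)

MC = 48 - 24Q + 3Q^2; the shutdown threshold is min AVC = $12 (at Q = 6).
With P = $48 above the shutdown price, P = MC gives Q = 8.
At P = $9 < min AVC = $12, price no longer covers variable cost at any output, so the firm shuts down: Q = 0.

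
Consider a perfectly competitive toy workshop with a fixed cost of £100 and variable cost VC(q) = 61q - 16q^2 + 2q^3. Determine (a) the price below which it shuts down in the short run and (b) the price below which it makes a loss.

Shutdown price = min AVC. AVC = 61 - 16q + 2q^2, with vertex at q = 4 and minimum £29.
ATC = 100/q + 61 - 16q + 2q^2. Setting dATC/dq = −100/q^2 − 16 + 4q = 0 gives q = 5 (since 4·5^3 − 16·5^2 = 100).
min ATC = 100/5 + 61 − 16·5 + 2·5^2 = £51. That is the break-even price.
For £29 ≤ P < £51 the firm produces at a loss; below £29 it shuts down.

Shutdown price = £29; break-even price = £51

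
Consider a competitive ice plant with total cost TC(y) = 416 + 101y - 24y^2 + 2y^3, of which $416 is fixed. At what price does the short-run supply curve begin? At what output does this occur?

$29 per unit, at y = 6

The shutdown price is the minimum of AVC. VC = 101y - 24y^2 + 2y^3, so AVC = 101 - 24y + 2y^2.
At the minimum of AVC, MC = AVC. MC = 101 - 48y + 6y^2; setting MC = AVC gives 4y^2 - 24y = 0, so y = 6. min AVC = 29.
For P < $29 the firm produces nothing.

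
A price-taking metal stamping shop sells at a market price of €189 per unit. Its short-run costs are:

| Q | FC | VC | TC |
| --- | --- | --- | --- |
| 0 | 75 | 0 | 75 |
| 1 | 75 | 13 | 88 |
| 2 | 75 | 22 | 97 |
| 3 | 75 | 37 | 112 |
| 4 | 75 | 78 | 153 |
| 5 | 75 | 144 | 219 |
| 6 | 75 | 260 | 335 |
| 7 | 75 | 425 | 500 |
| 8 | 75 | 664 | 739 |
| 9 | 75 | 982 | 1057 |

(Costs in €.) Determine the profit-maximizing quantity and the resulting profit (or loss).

Tabulate TR − TC: Q=0: -75; Q=1: 101; Q=2: 281; Q=3: 455; Q=4: 603; Q=5: 726; Q=6: 799; Q=7: 823; Q=8: 773; Q=9: 644.
Profit is maximized at Q = 7. AVC there is 425/7 = €60.71 ≤ P, so producing beats shutting down (which would give -€75).

Q = 7; profit = €823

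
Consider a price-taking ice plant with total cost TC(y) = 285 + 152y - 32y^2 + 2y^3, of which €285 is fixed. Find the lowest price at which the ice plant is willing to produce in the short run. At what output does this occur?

The shutdown price is the minimum of AVC. VC = 152y - 32y^2 + 2y^3, so AVC = 152 - 32y + 2y^2.
At the minimum of AVC, MC = AVC. MC = 152 - 64y + 6y^2; setting MC = AVC gives 4y^2 - 32y = 0, so y = 8. min AVC = 24.
So the shutdown price is €24.

€24 per unit, at y = 8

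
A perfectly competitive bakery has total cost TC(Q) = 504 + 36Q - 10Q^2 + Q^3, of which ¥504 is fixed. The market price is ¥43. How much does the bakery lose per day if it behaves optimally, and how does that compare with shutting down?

AVC = 36 - 10Q + Q^2; min AVC = ¥11 at Q = 5. Since P = ¥43 ≥ min AVC, the firm produces.
MC = 36 - 20Q + 3Q^2. Setting P = MC and taking the root on the rising branch gives Q* = 7.
TR = 43·7 = 301. TC = 504 + 105 = 609. Profit = 301 − 609 = -¥308.
By producing, the firm covers all variable cost plus ¥196 of fixed cost; shutting down would lose the full ¥504.

Profit = -¥308 at Q = 7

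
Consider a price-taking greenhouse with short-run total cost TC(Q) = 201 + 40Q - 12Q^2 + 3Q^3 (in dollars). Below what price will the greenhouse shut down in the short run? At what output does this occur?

$28 per unit, at Q = 2

Short-run supply begins at min AVC. From VC = 40Q - 12Q^2 + 3Q^3, AVC = 40 - 12Q + 3Q^2.
dAVC/dQ = -12 + 6Q = 0 gives Q = 2. min AVC = 40 - 12·2 + 3·2^2 = 28.
The firm shuts down for any P below $28.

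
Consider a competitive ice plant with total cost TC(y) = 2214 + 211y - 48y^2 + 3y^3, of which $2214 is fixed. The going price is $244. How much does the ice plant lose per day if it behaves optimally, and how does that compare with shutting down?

AVC = 211 - 48y + 3y^2 has its minimum $19 at y = 8; price $244 clears that bar, so the firm operates.
MC = 211 - 96y + 9y^2. Setting P = MC and taking the root on the rising branch gives y* = 11.
TR = 244·11 = 2684. TC = 2214 + 506 = 2720. Profit = 2684 − 2720 = -$36.
By producing, the firm covers all variable cost plus $2178 of fixed cost; shutting down would lose the full $2214.

Profit = -$36 at y = 11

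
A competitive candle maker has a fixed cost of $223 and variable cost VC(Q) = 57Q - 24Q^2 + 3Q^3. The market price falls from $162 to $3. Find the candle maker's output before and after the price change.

Output falls from 7 to 0 (the firm shuts down)

AVC = 57 - 24Q + 3Q^2, minimized at Q = 4 where min AVC = $9. MC = 57 - 48Q + 9Q^2.
At P = $162 ≥ min AVC, set P = MC on the rising branch: Q = 7.
At P = $3 < min AVC = $9, price no longer covers variable cost at any output, so the firm shuts down: Q = 0.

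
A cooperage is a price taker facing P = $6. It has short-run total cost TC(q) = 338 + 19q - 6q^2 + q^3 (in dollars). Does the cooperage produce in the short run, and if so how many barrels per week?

Shut down

Variable cost is VC = 19q - 6q^2 + q^3, so AVC = VC/q = 19 - 6q + q^2 and MC = dTC/dq = 19 - 12q + 3q^2.
The AVC parabola has its vertex at q = 6/2 = 3, where AVC = 19 - 6·3 + 3^2 = $10.
Since P = $6 < min AVC = $10, price fails to cover variable cost at any output.
Best response: produce nothing and absorb the $338 fixed cost.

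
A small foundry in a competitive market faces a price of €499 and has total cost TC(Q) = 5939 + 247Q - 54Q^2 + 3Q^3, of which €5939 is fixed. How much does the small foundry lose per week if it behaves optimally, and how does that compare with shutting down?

Profit = -€59 at Q = 14

AVC = 247 - 54Q + 3Q^2; min AVC = €4 at Q = 9. Since P = €499 ≥ min AVC, the firm produces.
With MC = 247 - 108Q + 9Q^2, P = MC on the upward-sloping part at Q* = 14.
TR = 499·14 = 6986. TC = 5939 + 1106 = 7045. Profit = 6986 − 7045 = -€59.
Shutting down would mean losing the fixed cost of €5939, so operating at a loss of €59 is better by €5880.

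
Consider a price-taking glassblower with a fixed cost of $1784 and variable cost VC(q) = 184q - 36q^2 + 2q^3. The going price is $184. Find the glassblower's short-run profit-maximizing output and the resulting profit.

Profit = -$56 at q = 12

AVC = 184 - 36q + 2q^2 has its minimum $22 at q = 9; price $184 clears that bar, so the firm operates.
With MC = 184 - 72q + 6q^2, P = MC on the upward-sloping part at q* = 12.
TR = 184·12 = 2208. TC = 1784 + 480 = 2264. Profit = 2208 − 2264 = -$56.
That loss of $56 beats the $1784 the firm would lose by shutting down; producing recovers $1728 of fixed cost.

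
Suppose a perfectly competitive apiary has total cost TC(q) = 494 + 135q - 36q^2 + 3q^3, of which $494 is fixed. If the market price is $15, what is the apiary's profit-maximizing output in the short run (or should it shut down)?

Strip out fixed cost: VC = 135q - 36q^2 + 3q^3. Then AVC = 135 - 36q + 3q^2 and MC = 135 - 72q + 9q^2.
AVC hits its minimum where MC = AVC, at q = 6, giving min AVC = 135 - 36·6 + 3·6^2 = $27.
Since P = $15 < min AVC = $27, price fails to cover variable cost at any output.
Best response: produce nothing and absorb the $494 fixed cost.

Shut down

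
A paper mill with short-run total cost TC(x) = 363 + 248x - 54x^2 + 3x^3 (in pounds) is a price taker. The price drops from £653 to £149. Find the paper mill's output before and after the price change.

AVC = 248 - 54x + 3x^2, minimized at x = 9 where min AVC = £5. MC = 248 - 108x + 9x^2.
With P = £653 above the shutdown price, P = MC gives x = 15.
At P = £149 ≥ min AVC, set P = MC: x = 11. The firm stays open but cuts output.

Output falls from 15 to 11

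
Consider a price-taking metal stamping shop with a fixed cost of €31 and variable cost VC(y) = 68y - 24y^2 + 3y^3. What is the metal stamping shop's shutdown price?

The firm shuts down when price falls below the minimum of average variable cost. AVC = VC/y = 68 - 24y + 3y^2.
dAVC/dy = -24 + 6y = 0 gives y = 4. min AVC = 68 - 24·4 + 3·4^2 = 20.
The firm shuts down for any P below €20.

€20 per unit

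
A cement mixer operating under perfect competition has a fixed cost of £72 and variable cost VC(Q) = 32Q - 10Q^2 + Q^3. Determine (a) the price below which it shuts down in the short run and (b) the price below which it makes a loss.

Shutdown price = £7; break-even price = £20

Shutdown price = min AVC. AVC = 32 - 10Q + Q^2, with vertex at Q = 5 and minimum £7.
ATC = 72/Q + 32 - 10Q + Q^2. Setting dATC/dQ = −72/Q^2 − 10 + 2Q = 0 gives Q = 6 (since 2·6^3 − 10·6^2 = 72).
min ATC = 72/6 + 32 − 10·6 + 6^2 = £20. That is the break-even price.
Between these two prices the firm operates at a loss; above £20 it earns a profit.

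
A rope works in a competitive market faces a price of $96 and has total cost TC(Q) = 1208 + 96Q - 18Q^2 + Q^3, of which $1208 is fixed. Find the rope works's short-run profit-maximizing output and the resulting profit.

AVC = 96 - 18Q + Q^2 has its minimum $15 at Q = 9; price $96 clears that bar, so the firm operates.
MC = 96 - 36Q + 3Q^2. Setting P = MC and taking the root on the rising branch gives Q* = 12.
TR = 96·12 = 1152. TC = 1208 + 288 = 1496. Profit = 1152 − 1496 = -$344.
By producing, the firm covers all variable cost plus $864 of fixed cost; shutting down would lose the full $1208.

Profit = -$344 at Q = 12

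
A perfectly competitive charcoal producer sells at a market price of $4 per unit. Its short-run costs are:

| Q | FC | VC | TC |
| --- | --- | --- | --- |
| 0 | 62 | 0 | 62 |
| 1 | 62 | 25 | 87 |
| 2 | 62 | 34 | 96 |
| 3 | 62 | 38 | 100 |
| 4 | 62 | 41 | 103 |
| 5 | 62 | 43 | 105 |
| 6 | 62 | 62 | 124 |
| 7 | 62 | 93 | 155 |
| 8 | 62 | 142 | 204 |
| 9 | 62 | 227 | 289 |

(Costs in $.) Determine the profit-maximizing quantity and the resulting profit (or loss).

Compute π = P·Q − TC at each output: Q=0: -62; Q=1: -83; Q=2: -88; Q=3: -88; Q=4: -87; Q=5: -85; Q=6: -100; Q=7: -127; Q=8: -172; Q=9: -253.
Profit is highest at Q = 0. Equivalently, the lowest AVC in the table is 43/5 ≈ $8.60 at Q = 5, and P = $4 falls below it — price never covers variable cost, so the firm shuts down and loses only its fixed cost.

Q = 0 (shut down); profit = -$62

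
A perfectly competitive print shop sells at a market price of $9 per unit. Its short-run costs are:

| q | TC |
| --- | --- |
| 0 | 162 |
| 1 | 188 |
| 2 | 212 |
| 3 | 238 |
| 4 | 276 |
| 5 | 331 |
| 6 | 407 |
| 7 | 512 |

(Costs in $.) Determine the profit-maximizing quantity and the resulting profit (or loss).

q = 0 (shut down); profit = -$162

Compute π = P·q − TC at each output: q=0: -162; q=1: -179; q=2: -194; q=3: -211; q=4: -240; q=5: -286; q=6: -353; q=7: -449.
Profit is highest at q = 0. Equivalently, the lowest AVC in the table is 50/2 ≈ $25 at q = 2, and P = $9 falls below it — price never covers variable cost, so the firm shuts down and loses only its fixed cost.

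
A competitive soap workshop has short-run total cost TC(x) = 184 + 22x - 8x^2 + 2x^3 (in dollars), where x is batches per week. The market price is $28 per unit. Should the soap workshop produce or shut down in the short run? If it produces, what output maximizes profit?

Produce at x = 3

Strip out fixed cost: VC = 22x - 8x^2 + 2x^3. Then AVC = 22 - 8x + 2x^2 and MC = 22 - 16x + 6x^2.
The AVC parabola has its vertex at x = 8/4 = 2, where AVC = 22 - 8·2 + 2·2^2 = $14.
P = $28 exceeds min AVC = $14, so the firm stays open.
Set P = MC: 28 = 22 - 16x + 6x^2 → -6 - 16x + 6x^2 = 0. The roots are x = -1/3 and x = 3; the profit-maximizing output is on the rising part of MC, so x* = 3.
Check: AVC at x = 3 is $16 ≤ P, so revenue covers variable cost.
Profit = P·x − TC = 28·3 − 232 = -$148, a loss, but smaller than the $184 fixed cost the firm would lose by shutting down.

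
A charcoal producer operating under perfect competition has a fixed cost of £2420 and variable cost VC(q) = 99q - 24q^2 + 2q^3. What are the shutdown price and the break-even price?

Shutdown price = £27; break-even price = £297

Shutdown price = min AVC. AVC = 99 - 24q + 2q^2, with vertex at q = 6 and minimum £27.
ATC = 2420/q + 99 - 24q + 2q^2. Setting dATC/dq = −2420/q^2 − 24 + 4q = 0 gives q = 11 (since 4·11^3 − 24·11^2 = 2420).
min ATC = 2420/11 + 99 − 24·11 + 2·11^2 = £297. That is the break-even price.
For £27 ≤ P < £297 the firm produces at a loss; below £27 it shuts down.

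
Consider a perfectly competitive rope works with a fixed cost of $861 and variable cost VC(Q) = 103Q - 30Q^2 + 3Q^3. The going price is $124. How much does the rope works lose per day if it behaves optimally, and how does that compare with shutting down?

AVC = 103 - 30Q + 3Q^2 has its minimum $28 at Q = 5; price $124 clears that bar, so the firm operates.
MC = 103 - 60Q + 9Q^2. Setting P = MC and taking the root on the rising branch gives Q* = 7.
TR = 124·7 = 868. TC = 861 + 280 = 1141. Profit = 868 − 1141 = -$273.
Shutting down would mean losing the fixed cost of $861, so operating at a loss of $273 is better by $588.

Profit = -$273 at Q = 7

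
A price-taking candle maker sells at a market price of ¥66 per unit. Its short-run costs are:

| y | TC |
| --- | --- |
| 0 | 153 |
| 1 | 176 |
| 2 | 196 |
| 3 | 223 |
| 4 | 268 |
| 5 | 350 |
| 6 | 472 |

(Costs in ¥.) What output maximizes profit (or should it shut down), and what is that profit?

y = 4; profit = -¥4

Compute π = P·y − TC at each output: y=0: -153; y=1: -110; y=2: -64; y=3: -25; y=4: -4; y=5: -20; y=6: -76.
Profit is maximized at y = 4. AVC there is 115/4 = ¥28.75 ≤ P, so producing beats shutting down (which would give -¥153).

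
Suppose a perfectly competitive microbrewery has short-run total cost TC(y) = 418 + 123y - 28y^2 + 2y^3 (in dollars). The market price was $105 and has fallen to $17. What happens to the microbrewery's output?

Output falls from 9 to 0 (the firm shuts down)

AVC = 123 - 28y + 2y^2, minimized at y = 7 where min AVC = $25. MC = 123 - 56y + 6y^2.
At P = $105 ≥ min AVC, set P = MC on the rising branch: y = 9.
At P = $17 < min AVC = $25, price no longer covers variable cost at any output, so the firm shuts down: y = 0.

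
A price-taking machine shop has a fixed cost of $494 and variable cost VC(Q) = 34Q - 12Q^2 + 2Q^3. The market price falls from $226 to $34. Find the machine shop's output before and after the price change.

Output falls from 8 to 4

MC = 34 - 24Q + 6Q^2; the shutdown threshold is min AVC = $16 (at Q = 3).
With P = $226 above the shutdown price, P = MC gives Q = 8.
At P = $34 ≥ min AVC, set P = MC: Q = 4. The firm stays open but cuts output.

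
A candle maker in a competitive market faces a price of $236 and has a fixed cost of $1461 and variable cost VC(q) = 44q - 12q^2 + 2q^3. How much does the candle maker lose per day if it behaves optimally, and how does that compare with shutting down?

AVC = 44 - 12q + 2q^2 has its minimum $26 at q = 3; price $236 clears that bar, so the firm operates.
With MC = 44 - 24q + 6q^2, P = MC on the upward-sloping part at q* = 8.
TR = 236·8 = 1888. TC = 1461 + 608 = 2069. Profit = 1888 − 2069 = -$181.
By producing, the firm covers all variable cost plus $1280 of fixed cost; shutting down would lose the full $1461.

Profit = -$181 at q = 8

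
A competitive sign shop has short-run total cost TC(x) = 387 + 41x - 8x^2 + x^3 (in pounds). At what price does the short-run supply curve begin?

The shutdown price is the minimum of AVC. VC = 41x - 8x^2 + x^3, so AVC = 41 - 8x + x^2.
dAVC/dx = -8 + 2x = 0 gives x = 4. min AVC = 41 - 8·4 + 4^2 = 25.
So the shutdown price is £25.

£25 per unit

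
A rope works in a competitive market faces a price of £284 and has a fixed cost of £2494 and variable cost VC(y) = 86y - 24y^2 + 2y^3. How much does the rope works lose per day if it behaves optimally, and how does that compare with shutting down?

AVC = 86 - 24y + 2y^2 has its minimum £14 at y = 6; price £284 clears that bar, so the firm operates.
With MC = 86 - 48y + 6y^2, P = MC on the upward-sloping part at y* = 11.
TR = 284·11 = 3124. TC = 2494 + 704 = 3198. Profit = 3124 − 3198 = -£74.
By producing, the firm covers all variable cost plus £2420 of fixed cost; shutting down would lose the full £2494.

Profit = -£74 at y = 11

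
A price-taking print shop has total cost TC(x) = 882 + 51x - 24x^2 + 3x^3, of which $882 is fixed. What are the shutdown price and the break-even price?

Shutdown price = $3; break-even price = $156

AVC = 51 - 24x + 3x^2; minimized at x = 4, giving min AVC = $3. That is the shutdown price.
ATC = 882/x + 51 - 24x + 3x^2. Setting dATC/dx = −882/x^2 − 24 + 6x = 0 gives x = 7 (since 6·7^3 − 24·7^2 = 882).
min ATC = 882/7 + 51 − 24·7 + 3·7^2 = $156. That is the break-even price.
For $3 ≤ P < $156 the firm produces at a loss; below $3 it shuts down.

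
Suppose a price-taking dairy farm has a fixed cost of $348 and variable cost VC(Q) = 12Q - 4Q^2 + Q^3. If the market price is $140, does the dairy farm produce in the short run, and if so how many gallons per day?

Produce at Q = 8

From TC, MC = TC'(Q) = 12 - 8Q + 3Q^2 and AVC = VC/Q = 12 - 4Q + Q^2.
AVC is minimized where dAVC/dQ = -4 + 2Q = 0, at Q = 2; min AVC = 12 - 4·2 + 2^2 = $8.
Because $140 ≥ $8, revenue can cover variable cost; the firm operates.
Solving P = MC: -128 - 8Q + 3Q^2 = 0 ⇒ Q = -16/3 or 8. On the upward-sloping branch, Q* = 8.
Check: AVC at Q = 8 is $44 ≤ P, so revenue covers variable cost.
Profit = P·Q − TC = 140·8 − 700 = $420.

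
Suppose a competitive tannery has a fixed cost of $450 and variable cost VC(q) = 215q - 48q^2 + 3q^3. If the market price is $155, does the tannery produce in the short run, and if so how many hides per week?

Produce at q = 10

Variable cost is VC = 215q - 48q^2 + 3q^3, so AVC = VC/q = 215 - 48q + 3q^2 and MC = dTC/dq = 215 - 96q + 9q^2.
AVC hits its minimum where MC = AVC, at q = 8, giving min AVC = 215 - 48·8 + 3·8^2 = $23.
Because $155 ≥ $23, revenue can cover variable cost; the firm operates.
P = MC gives 60 - 96q + 9q^2 = 0, with roots 2/3 and 10. Take the larger (rising MC): q* = 10.
Check: AVC at q = 10 is $35 ≤ P, so revenue covers variable cost.
Profit = P·q − TC = 155·10 − 800 = $750.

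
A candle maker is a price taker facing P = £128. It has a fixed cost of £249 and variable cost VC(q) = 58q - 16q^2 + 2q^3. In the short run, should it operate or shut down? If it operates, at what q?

From TC, MC = TC'(q) = 58 - 32q + 6q^2 and AVC = VC/q = 58 - 16q + 2q^2.
The AVC parabola has its vertex at q = 16/4 = 4, where AVC = 58 - 16·4 + 2·4^2 = £26.
P = £128 exceeds min AVC = £26, so the firm stays open.
P = MC gives -70 - 32q + 6q^2 = 0, with roots -5/3 and 7. Take the larger (rising MC): q* = 7.
Check: AVC at q = 7 is £44 ≤ P, so revenue covers variable cost.
Profit = P·q − TC = 128·7 − 557 = £339.

Produce at q = 7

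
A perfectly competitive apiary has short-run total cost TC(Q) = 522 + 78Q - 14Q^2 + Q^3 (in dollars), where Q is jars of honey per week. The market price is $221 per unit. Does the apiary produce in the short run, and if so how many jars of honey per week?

Produce at Q = 13

Strip out fixed cost: VC = 78Q - 14Q^2 + Q^3. Then AVC = 78 - 14Q + Q^2 and MC = 78 - 28Q + 3Q^2.
AVC hits its minimum where MC = AVC, at Q = 7, giving min AVC = 78 - 14·7 + 7^2 = $29.
P = $221 exceeds min AVC = $29, so the firm stays open.
P = MC gives -143 - 28Q + 3Q^2 = 0, with roots -11/3 and 13. Take the larger (rising MC): Q* = 13.
Check: AVC at Q = 13 is $65 ≤ P, so revenue covers variable cost.
Profit = P·Q − TC = 221·13 − 1367 = $1506.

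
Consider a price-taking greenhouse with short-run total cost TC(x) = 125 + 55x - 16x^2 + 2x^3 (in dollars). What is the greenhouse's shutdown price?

$23 per unit

The firm shuts down when price falls below the minimum of average variable cost. AVC = VC/x = 55 - 16x + 2x^2.
dAVC/dx = -16 + 4x = 0 gives x = 4. min AVC = 55 - 16·4 + 2·4^2 = 23.
For P < $23 the firm produces nothing.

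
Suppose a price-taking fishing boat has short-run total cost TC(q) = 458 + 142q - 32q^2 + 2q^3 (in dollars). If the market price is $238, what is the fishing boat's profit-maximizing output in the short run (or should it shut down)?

Variable cost is VC = 142q - 32q^2 + 2q^3, so AVC = VC/q = 142 - 32q + 2q^2 and MC = dTC/dq = 142 - 64q + 6q^2.
AVC is minimized where dAVC/dq = -32 + 4q = 0, at q = 8; min AVC = 142 - 32·8 + 2·8^2 = $14.
P = $238 exceeds min AVC = $14, so the firm stays open.
Solving P = MC: -96 - 64q + 6q^2 = 0 ⇒ q = -4/3 or 12. On the upward-sloping branch, q* = 12.
Check: AVC at q = 12 is $46 ≤ P, so revenue covers variable cost.
Profit = P·q − TC = 238·12 − 1010 = $1846.

Produce at q = 12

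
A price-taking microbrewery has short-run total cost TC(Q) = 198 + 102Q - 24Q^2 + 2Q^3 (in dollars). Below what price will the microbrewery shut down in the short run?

$30 per unit

The shutdown price is the minimum of AVC. VC = 102Q - 24Q^2 + 2Q^3, so AVC = 102 - 24Q + 2Q^2.
dAVC/dQ = -24 + 4Q = 0 gives Q = 6. min AVC = 102 - 24·6 + 2·6^2 = 30.
So the shutdown price is $30.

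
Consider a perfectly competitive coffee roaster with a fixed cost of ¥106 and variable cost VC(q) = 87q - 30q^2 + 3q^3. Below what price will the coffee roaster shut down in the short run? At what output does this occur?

Short-run supply begins at min AVC. From VC = 87q - 30q^2 + 3q^3, AVC = 87 - 30q + 3q^2.
At the minimum of AVC, MC = AVC. MC = 87 - 60q + 9q^2; setting MC = AVC gives 6q^2 - 30q = 0, so q = 5. min AVC = 12.
So the shutdown price is ¥12.

¥12 per unit, at q = 5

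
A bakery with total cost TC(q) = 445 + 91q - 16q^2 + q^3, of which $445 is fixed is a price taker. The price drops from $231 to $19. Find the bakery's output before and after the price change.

AVC = 91 - 16q + q^2, minimized at q = 8 where min AVC = $27. MC = 91 - 32q + 3q^2.
At P = $231 ≥ min AVC, set P = MC on the rising branch: q = 14.
At P = $19 < min AVC = $27, price no longer covers variable cost at any output, so the firm shuts down: q = 0.

Output falls from 14 to 0 (the firm shuts down)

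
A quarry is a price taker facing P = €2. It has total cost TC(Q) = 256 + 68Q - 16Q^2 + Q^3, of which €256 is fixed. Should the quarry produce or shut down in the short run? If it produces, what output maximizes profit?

Shut down

Strip out fixed cost: VC = 68Q - 16Q^2 + Q^3. Then AVC = 68 - 16Q + Q^2 and MC = 68 - 32Q + 3Q^2.
AVC hits its minimum where MC = AVC, at Q = 8, giving min AVC = 68 - 16·8 + 8^2 = €4.
With P < min AVC (€2 < €4), every unit sold adds to the loss.
The firm minimizes its loss by shutting down and losing only its fixed cost of €256.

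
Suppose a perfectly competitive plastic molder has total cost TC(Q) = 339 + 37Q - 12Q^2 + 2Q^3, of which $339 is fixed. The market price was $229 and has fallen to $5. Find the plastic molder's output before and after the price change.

Output falls from 8 to 0 (the firm shuts down)

MC = 37 - 24Q + 6Q^2; the shutdown threshold is min AVC = $19 (at Q = 3).
At P = $229 ≥ min AVC, set P = MC on the rising branch: Q = 8.
At P = $5 < min AVC = $19, price no longer covers variable cost at any output, so the firm shuts down: Q = 0.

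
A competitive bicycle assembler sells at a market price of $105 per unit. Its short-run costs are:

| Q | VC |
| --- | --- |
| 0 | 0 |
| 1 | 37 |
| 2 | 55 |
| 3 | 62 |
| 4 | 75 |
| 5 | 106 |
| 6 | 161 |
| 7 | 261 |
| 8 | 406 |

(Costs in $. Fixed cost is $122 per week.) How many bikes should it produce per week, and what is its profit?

Profit at each row (π = 105Q − TC): Q=0: -122; Q=1: -54; Q=2: 33; Q=3: 131; Q=4: 223; Q=5: 297; Q=6: 347; Q=7: 352; Q=8: 312.
Profit is maximized at Q = 7. AVC there is 261/7 = $37.29 ≤ P, so producing beats shutting down (which would give -$122).

Q = 7; profit = $352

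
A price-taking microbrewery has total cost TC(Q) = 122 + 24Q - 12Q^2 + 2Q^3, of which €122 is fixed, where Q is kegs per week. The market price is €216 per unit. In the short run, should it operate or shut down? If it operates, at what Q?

From TC, MC = TC'(Q) = 24 - 24Q + 6Q^2 and AVC = VC/Q = 24 - 12Q + 2Q^2.
AVC is minimized where dAVC/dQ = -12 + 4Q = 0, at Q = 3; min AVC = 24 - 12·3 + 2·3^2 = €6.
P = €216 exceeds min AVC = €6, so the firm stays open.
P = MC gives -192 - 24Q + 6Q^2 = 0, with roots -4 and 8. Take the larger (rising MC): Q* = 8.
Check: AVC at Q = 8 is €56 ≤ P, so revenue covers variable cost.
Profit = P·Q − TC = 216·8 − 570 = €1158.

Produce at Q = 8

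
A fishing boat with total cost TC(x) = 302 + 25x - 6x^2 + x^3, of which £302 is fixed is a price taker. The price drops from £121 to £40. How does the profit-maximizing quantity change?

Output falls from 8 to 5

AVC = 25 - 6x + x^2, minimized at x = 3 where min AVC = £16. MC = 25 - 12x + 3x^2.
At P = £121 ≥ min AVC, set P = MC on the rising branch: x = 8.
At P = £40 ≥ min AVC, set P = MC: x = 5. The firm stays open but cuts output.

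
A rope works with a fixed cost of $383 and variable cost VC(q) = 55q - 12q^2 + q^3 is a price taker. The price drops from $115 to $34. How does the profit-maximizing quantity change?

AVC = 55 - 12q + q^2, minimized at q = 6 where min AVC = $19. MC = 55 - 24q + 3q^2.
With P = $115 above the shutdown price, P = MC gives q = 10.
At P = $34 ≥ min AVC, set P = MC: q = 7. The firm stays open but cuts output.

Output falls from 10 to 7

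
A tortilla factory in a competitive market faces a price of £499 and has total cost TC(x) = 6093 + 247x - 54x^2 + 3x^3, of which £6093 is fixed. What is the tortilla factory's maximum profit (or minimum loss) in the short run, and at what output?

AVC = 247 - 54x + 3x^2 has its minimum £4 at x = 9; price £499 clears that bar, so the firm operates.
With MC = 247 - 108x + 9x^2, P = MC on the upward-sloping part at x* = 14.
TR = 499·14 = 6986. TC = 6093 + 1106 = 7199. Profit = 6986 − 7199 = -£213.
By producing, the firm covers all variable cost plus £5880 of fixed cost; shutting down would lose the full £6093.

Profit = -£213 at x = 14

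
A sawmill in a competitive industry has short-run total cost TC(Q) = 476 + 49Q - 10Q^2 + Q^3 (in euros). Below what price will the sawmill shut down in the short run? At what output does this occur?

The shutdown price is the minimum of AVC. VC = 49Q - 10Q^2 + Q^3, so AVC = 49 - 10Q + Q^2.
dAVC/dQ = -10 + 2Q = 0 gives Q = 5. min AVC = 49 - 10·5 + 5^2 = 24.
So the shutdown price is €24.

€24 per unit, at Q = 5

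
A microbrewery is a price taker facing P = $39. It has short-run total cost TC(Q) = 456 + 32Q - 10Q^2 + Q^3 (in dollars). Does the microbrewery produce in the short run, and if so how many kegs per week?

Produce at Q = 7

Strip out fixed cost: VC = 32Q - 10Q^2 + Q^3. Then AVC = 32 - 10Q + Q^2 and MC = 32 - 20Q + 3Q^2.
AVC hits its minimum where MC = AVC, at Q = 5, giving min AVC = 32 - 10·5 + 5^2 = $7.
P = $39 exceeds min AVC = $7, so the firm stays open.
Solving P = MC: -7 - 20Q + 3Q^2 = 0 ⇒ Q = -1/3 or 7. On the upward-sloping branch, Q* = 7.
Check: AVC at Q = 7 is $11 ≤ P, so revenue covers variable cost.
Profit = P·Q − TC = 39·7 − 533 = -$260, a loss, but smaller than the $456 fixed cost the firm would lose by shutting down.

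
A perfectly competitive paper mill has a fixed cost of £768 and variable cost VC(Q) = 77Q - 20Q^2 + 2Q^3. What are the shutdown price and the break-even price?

Shutdown price = £27; break-even price = £141

Shutdown price = min AVC. AVC = 77 - 20Q + 2Q^2, with vertex at Q = 5 and minimum £27.
ATC = 768/Q + 77 - 20Q + 2Q^2. Setting dATC/dQ = −768/Q^2 − 20 + 4Q = 0 gives Q = 8 (since 4·8^3 − 20·8^2 = 768).
min ATC = 768/8 + 77 − 20·8 + 2·8^2 = £141. That is the break-even price.
For £27 ≤ P < £141 the firm produces at a loss; below £27 it shuts down.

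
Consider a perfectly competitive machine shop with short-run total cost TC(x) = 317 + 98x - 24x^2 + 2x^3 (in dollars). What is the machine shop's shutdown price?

The shutdown price is the minimum of AVC. VC = 98x - 24x^2 + 2x^3, so AVC = 98 - 24x + 2x^2.
At the minimum of AVC, MC = AVC. MC = 98 - 48x + 6x^2; setting MC = AVC gives 4x^2 - 24x = 0, so x = 6. min AVC = 26.
For P < $26 the firm produces nothing.

$26 per unit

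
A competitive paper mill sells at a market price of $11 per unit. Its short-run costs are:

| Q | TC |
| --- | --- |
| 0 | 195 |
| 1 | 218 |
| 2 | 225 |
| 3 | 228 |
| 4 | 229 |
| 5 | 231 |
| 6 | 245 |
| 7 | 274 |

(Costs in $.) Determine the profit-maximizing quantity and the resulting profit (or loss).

Q = 5; profit = -$176

Profit at each row (π = 11Q − TC): Q=0: -195; Q=1: -207; Q=2: -203; Q=3: -195; Q=4: -185; Q=5: -176; Q=6: -179; Q=7: -197.
Profit is maximized at Q = 5. AVC there is 36/5 = $7.20 ≤ P, so producing beats shutting down (which would give -$195).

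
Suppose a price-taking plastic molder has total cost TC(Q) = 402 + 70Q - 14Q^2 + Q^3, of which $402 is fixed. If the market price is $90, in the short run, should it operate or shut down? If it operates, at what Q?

From TC, MC = TC'(Q) = 70 - 28Q + 3Q^2 and AVC = VC/Q = 70 - 14Q + Q^2.
The AVC parabola has its vertex at Q = 14/2 = 7, where AVC = 70 - 14·7 + 7^2 = $21.
P = $90 exceeds min AVC = $21, so the firm stays open.
Solving P = MC: -20 - 28Q + 3Q^2 = 0 ⇒ Q = -2/3 or 10. On the upward-sloping branch, Q* = 10.
Check: AVC at Q = 10 is $30 ≤ P, so revenue covers variable cost.
Profit = P·Q − TC = 90·10 − 702 = $198.

Produce at Q = 10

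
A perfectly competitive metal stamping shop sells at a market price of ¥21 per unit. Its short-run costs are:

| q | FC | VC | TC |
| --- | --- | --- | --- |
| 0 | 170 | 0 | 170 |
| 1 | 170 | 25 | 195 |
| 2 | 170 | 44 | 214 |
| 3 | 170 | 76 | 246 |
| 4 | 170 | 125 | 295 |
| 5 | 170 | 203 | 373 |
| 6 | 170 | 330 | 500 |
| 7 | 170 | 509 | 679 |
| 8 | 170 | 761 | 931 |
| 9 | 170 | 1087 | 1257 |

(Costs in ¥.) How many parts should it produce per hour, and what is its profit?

Profit at each row (π = 21q − TC): q=0: -170; q=1: -174; q=2: -172; q=3: -183; q=4: -211; q=5: -268; q=6: -374; q=7: -532; q=8: -763; q=9: -1068.
Profit is highest at q = 0. Equivalently, the lowest AVC in the table is 44/2 ≈ ¥22 at q = 2, and P = ¥21 falls below it — price never covers variable cost, so the firm shuts down and loses only its fixed cost.

q = 0 (shut down); profit = -¥170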